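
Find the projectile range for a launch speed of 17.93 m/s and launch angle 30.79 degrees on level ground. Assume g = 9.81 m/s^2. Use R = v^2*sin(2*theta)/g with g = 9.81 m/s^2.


R = v^2 * sin(2*theta) / g
Convert angle to radians: theta = 30.79 deg = 0.5374 rad
sin(2*theta) = sin(1.0748) = 0.8795
R = 17.93^2 * 0.8795 / 9.81
R = 321.4849 * 0.8795 / 9.81 = 28.8216 m

28.8216 m


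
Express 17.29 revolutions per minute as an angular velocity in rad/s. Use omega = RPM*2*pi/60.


omega = RPM * 2 * pi / 60
omega = 17.29 * 2 * 3.14159 / 60
omega = 108.6363 / 60 = 1.8106 rad/s

1.8106 rad/s


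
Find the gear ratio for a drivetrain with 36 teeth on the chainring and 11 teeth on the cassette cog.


GR = front_teeth / rear_teeth
GR = 36 / 11
GR = 3.2727

3.2727


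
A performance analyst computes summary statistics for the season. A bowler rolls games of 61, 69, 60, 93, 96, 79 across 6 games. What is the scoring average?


Average = sum / n
Sum = 458
Average = 458 / 6 = 76.3333

76.3333


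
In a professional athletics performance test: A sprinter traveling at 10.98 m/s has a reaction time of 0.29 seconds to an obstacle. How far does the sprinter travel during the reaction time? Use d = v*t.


d = v * t
d = 10.98 * 0.29
d = 3.1842 m

3.1842 m


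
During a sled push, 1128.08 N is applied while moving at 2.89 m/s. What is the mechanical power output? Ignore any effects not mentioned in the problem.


P = F * v
P = 1128.08 * 2.89
P = 3260.1512 W

3260.1512 W


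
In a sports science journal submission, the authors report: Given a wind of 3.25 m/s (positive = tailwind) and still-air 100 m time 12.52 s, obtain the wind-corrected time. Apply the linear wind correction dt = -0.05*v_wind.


dt = -0.05 * v_wind = -0.05 * 3.25 = -0.1625 s
t_corrected = t_still + dt = 12.52 + (-0.1625)
t_corrected = 12.3575 s

12.3575 s


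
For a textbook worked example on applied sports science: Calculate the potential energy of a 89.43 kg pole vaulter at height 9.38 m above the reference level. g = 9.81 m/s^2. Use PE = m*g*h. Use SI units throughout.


PE = m * g * h
PE = 89.43 * 9.81 * 9.38
PE = 877.3083 * 9.38 = 8229.1519 J

8229.1519 J


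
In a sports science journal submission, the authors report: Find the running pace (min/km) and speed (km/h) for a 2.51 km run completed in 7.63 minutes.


Pace = time / distance = 7.63 min / 2.51 km = 3.0398 min/km
Speed = distance / time_in_hours = 2.51 / 0.1272 hr
Speed = 19.7379 km/h

3.0398 min/km, 19.7379 km/h


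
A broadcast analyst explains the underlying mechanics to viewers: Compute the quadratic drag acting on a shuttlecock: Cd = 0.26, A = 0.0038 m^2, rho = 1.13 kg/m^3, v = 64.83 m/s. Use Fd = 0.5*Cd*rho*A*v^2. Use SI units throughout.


Fd = 0.5 * Cd * rho * A * v^2
Fd = 0.5 * 0.26 * 1.13 * 0.0038 * 64.83^2
v^2 = 4202.9289
Fd = 0.5 * 0.26 * 1.13 * 0.0038 * 4202.9289 = 2.3462 N

2.3462 N


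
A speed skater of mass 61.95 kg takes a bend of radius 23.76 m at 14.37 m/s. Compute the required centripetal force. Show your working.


Fc = m * v^2 / r
v^2 = 14.37^2 = 206.4969
Fc = 61.95 * 206.4969 / 23.76
Fc = 12792.483 / 23.76 = 538.4042 N

538.4042 N


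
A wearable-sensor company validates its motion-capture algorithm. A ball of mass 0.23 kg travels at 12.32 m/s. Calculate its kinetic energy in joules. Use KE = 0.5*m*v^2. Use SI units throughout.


KE = 0.5 * m * v^2
KE = 0.5 * 0.23 * 12.32^2
KE = 0.5 * 0.23 * 151.7824 = 17.455 J

17.455 J


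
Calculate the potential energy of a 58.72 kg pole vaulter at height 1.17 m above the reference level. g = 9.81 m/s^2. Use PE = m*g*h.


PE = m * g * h
PE = 58.72 * 9.81 * 1.17
PE = 576.0432 * 1.17 = 673.9705 J

673.9705 J


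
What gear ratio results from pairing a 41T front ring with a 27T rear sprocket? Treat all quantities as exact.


GR = front_teeth / rear_teeth
GR = 41 / 27
GR = 1.5185

1.5185


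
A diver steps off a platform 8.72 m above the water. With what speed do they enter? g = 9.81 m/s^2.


v = sqrt(2 * g * h)
v = sqrt(2 * 9.81 * 8.72)
v = sqrt(171.0864) = 13.08 m/s

13.08 m/s


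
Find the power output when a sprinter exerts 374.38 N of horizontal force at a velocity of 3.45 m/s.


P = F * v
P = 374.38 * 3.45
P = 1291.611 W

1291.611 W


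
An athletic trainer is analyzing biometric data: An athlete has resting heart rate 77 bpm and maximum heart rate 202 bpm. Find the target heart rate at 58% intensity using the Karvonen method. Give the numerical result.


Target = HRrest + pct*(HRmax - HRrest)
Heart rate reserve = HRmax - HRrest = 202 - 77 = 125 bpm
Fraction = 58% = 0.58
Target = 77 + 0.58 * 125
Target = 77 + 72.5 = 149.5 bpm

149.5 bpm


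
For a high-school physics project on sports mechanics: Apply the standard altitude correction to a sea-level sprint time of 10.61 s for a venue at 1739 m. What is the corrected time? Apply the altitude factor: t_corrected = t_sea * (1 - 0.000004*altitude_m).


Correction factor = 1 - 0.000004 * 1739 = 0.993044
t_corrected = t_sea * factor = 10.61 * 0.993044
t_corrected = 10.5362 s

10.5362 s


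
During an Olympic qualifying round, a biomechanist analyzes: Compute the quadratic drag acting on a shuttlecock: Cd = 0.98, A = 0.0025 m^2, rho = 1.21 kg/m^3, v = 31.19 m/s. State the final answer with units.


Fd = 0.5 * Cd * rho * A * v^2
Fd = 0.5 * 0.98 * 1.21 * 0.0025 * 31.19^2
v^2 = 972.8161
Fd = 0.5 * 0.98 * 1.21 * 0.0025 * 972.8161 = 1.442 N

1.442 N


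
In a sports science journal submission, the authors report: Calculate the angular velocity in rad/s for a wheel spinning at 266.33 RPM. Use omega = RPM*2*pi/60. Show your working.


omega = RPM * 2 * pi / 60
omega = 266.33 * 2 * 3.14159 / 60
omega = 1673.4007 / 60 = 27.89 rad/s

27.89 rad/s


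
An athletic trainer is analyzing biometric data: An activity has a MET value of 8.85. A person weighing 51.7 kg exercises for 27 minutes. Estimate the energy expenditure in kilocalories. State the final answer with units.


kcal = MET * mass * time_hr
Convert time: 27 min = 0.45 hr
kcal = 8.85 * 51.7 * 0.45
kcal = 205.8953 kcal

205.8953 kcal


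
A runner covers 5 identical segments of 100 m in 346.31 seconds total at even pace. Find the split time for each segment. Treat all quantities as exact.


Split time = total_time / n_laps = 346.31 / 5
Split time = 69.262 s per lap

69.262 s


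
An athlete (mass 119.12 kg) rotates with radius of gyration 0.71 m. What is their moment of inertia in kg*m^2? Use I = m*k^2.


I = m * k^2
I = 119.12 * 0.71^2
I = 119.12 * 0.5041 = 60.0484 kg*m^2

60.0484 kg*m^2


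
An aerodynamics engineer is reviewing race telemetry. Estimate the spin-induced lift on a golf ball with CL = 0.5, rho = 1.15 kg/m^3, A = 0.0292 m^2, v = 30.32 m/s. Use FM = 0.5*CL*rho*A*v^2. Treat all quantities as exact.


FM = 0.5 * CL * rho * A * v^2
FM = 0.5 * 0.5 * 1.15 * 0.0292 * 30.32^2
v^2 = 919.3024
FM = 0.5 * 0.5 * 1.15 * 0.0292 * 919.3024 = 7.7175 N

7.7175 N


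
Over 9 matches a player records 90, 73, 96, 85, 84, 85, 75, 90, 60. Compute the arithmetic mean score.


Average = sum / n
Sum = 738
Average = 738 / 9 = 82

82


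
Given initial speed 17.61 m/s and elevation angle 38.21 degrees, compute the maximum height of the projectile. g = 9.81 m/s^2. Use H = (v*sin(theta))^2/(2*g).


H = (v*sin(theta))^2 / (2*g)
vy = v*sin(theta) = 17.61 * sin(38.21 deg) = 10.8926 m/s
H = vy^2 / (2*g) = 118.6485 / (2*9.81)
H = 118.6485 / 19.62 = 6.0473 m

6.0473 m


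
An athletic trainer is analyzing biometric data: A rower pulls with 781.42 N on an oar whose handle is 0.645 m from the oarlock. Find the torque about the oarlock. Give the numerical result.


tau = F * d
tau = 781.42 * 0.645
tau = 504.0159 N*m

504.0159 N*m


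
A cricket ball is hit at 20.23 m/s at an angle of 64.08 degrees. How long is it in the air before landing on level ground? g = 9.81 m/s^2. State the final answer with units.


T = 2*v*sin(theta)/g
sin(theta) = sin(64.08 deg) = 0.8994
T = 2*20.23*0.8994 / 9.81
T = 36.3899 / 9.81 = 3.7095 s

3.7095 s


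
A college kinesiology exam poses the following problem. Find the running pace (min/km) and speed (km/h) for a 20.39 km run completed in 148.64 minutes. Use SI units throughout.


Pace = time / distance = 148.64 min / 20.39 km = 7.2898 min/km
Speed = distance / time_in_hours = 20.39 / 2.4773 hr
Speed = 8.2306 km/h

7.2898 min/km, 8.2306 km/h


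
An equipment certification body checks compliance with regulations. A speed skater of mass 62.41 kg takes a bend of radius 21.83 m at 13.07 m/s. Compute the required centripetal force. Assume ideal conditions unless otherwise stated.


Fc = m * v^2 / r
v^2 = 13.07^2 = 170.8249
Fc = 62.41 * 170.8249 / 21.83
Fc = 10661.182 / 21.83 = 488.373 N

488.373 N


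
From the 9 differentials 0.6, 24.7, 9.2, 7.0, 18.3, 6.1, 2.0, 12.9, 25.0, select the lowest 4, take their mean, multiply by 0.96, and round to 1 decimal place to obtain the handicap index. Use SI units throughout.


All differentials: 0.6, 24.7, 9.2, 7.0, 18.3, 6.1, 2.0, 12.9, 25.0
Sorted: 0.6, 2.0, 6.1, 7.0, 9.2, 12.9, 18.3, 24.7, 25.0
Best 4: 0.6, 2.0, 6.1, 7.0
Average of best = 15.7 / 4 = 3.925
Raw index = 3.925 * 0.96 = 3.768
Handicap index = round(3.768, 1) = 3.8

3.8


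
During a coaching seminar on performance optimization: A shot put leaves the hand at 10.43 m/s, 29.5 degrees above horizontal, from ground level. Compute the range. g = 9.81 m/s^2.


R = v^2 * sin(2*theta) / g
Convert angle to radians: theta = 29.5 deg = 0.5149 rad
sin(2*theta) = sin(1.0297) = 0.8572
R = 10.43^2 * 0.8572 / 9.81
R = 108.7849 * 0.8572 / 9.81 = 9.5053 m

9.5053 m


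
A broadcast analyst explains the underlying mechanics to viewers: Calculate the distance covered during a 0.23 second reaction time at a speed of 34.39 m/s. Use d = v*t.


d = v * t
d = 34.39 * 0.23
d = 7.9097 m

7.9097 m


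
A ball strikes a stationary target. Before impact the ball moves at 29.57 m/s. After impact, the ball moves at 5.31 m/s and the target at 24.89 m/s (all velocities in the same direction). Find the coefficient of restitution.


e = (v2_after - v1_after) / (v1_before - v2_before)
Numerator = 24.89 - 5.31 = 19.58
Denominator = 29.57 - 0 = 29.57
e = 19.58 / 29.57 = 0.6622

0.6622


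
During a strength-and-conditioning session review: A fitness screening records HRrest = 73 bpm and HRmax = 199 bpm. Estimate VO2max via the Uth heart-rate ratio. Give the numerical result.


VO2max = 15.3 * HRmax / HRrest
VO2max = 15.3 * 199 / 73
VO2max = 3044.7 / 73 = 41.7082 mL/kg/min

41.7082 mL/kg/min


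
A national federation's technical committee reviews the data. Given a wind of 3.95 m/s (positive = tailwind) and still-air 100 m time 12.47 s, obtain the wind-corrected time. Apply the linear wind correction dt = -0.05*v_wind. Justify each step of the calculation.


dt = -0.05 * v_wind = -0.05 * 3.95 = -0.1975 s
t_corrected = t_still + dt = 12.47 + (-0.1975)
t_corrected = 12.2725 s

12.2725 s


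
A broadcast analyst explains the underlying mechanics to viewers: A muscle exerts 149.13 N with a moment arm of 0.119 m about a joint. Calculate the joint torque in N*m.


tau = F * d
tau = 149.13 * 0.119
tau = 17.7465 N*m

17.7465 N*m


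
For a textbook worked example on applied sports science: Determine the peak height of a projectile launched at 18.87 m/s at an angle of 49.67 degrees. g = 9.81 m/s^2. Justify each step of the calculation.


H = (v*sin(theta))^2 / (2*g)
vy = v*sin(theta) = 18.87 * sin(49.67 deg) = 14.3852 m/s
H = vy^2 / (2*g) = 206.9328 / (2*9.81)
H = 206.9328 / 19.62 = 10.547 m

10.547 m


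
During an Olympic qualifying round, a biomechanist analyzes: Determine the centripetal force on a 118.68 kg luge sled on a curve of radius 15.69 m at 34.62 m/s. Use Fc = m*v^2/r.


Fc = m * v^2 / r
v^2 = 34.62^2 = 1198.5444
Fc = 118.68 * 1198.5444 / 15.69
Fc = 142243.2494 / 15.69 = 9065.854 N

9065.854 N


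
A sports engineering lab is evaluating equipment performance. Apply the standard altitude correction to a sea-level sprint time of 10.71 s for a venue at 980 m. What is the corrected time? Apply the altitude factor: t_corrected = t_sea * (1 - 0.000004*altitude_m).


Correction factor = 1 - 0.000004 * 980 = 0.99608
t_corrected = t_sea * factor = 10.71 * 0.99608
t_corrected = 10.668 s

10.668 s


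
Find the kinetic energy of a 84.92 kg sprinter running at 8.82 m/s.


KE = 0.5 * m * v^2
KE = 0.5 * 84.92 * 8.82^2
KE = 0.5 * 84.92 * 77.7924 = 3303.0653 J

3303.0653 J


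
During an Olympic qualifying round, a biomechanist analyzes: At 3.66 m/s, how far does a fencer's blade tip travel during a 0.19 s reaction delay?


d = v * t
d = 3.66 * 0.19
d = 0.6954 m

0.6954 m


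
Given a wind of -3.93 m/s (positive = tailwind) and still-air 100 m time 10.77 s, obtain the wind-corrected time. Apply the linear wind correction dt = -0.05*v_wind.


dt = -0.05 * v_wind = -0.05 * -3.93 = 0.1965 s
t_corrected = t_still + dt = 10.77 + (0.1965)
t_corrected = 10.9665 s

10.9665 s


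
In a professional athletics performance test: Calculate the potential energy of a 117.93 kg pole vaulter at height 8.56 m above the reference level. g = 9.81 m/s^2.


PE = m * g * h
PE = 117.93 * 9.81 * 8.56
PE = 1156.8933 * 8.56 = 9903.0066 J

9903.0066 J


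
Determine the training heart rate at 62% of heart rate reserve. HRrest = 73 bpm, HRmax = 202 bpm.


Target = HRrest + pct*(HRmax - HRrest)
Heart rate reserve = HRmax - HRrest = 202 - 73 = 129 bpm
Fraction = 62% = 0.62
Target = 73 + 0.62 * 129
Target = 73 + 79.98 = 152.98 bpm

152.98 bpm


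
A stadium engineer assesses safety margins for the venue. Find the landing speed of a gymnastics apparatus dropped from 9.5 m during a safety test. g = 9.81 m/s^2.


v = sqrt(2 * g * h)
v = sqrt(2 * 9.81 * 9.5)
v = sqrt(186.39) = 13.6525 m/s

13.6525 m/s


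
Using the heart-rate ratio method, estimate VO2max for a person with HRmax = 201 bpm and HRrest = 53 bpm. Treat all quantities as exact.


VO2max = 15.3 * HRmax / HRrest
VO2max = 15.3 * 201 / 53
VO2max = 3075.3 / 53 = 58.0245 mL/kg/min

58.0245 mL/kg/min


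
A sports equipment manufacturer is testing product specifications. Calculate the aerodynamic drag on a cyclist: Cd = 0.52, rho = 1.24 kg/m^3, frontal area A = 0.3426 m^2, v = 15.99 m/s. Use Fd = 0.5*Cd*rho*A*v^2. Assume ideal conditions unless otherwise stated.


Fd = 0.5 * Cd * rho * A * v^2
Fd = 0.5 * 0.52 * 1.24 * 0.3426 * 15.99^2
v^2 = 255.6801
Fd = 0.5 * 0.52 * 1.24 * 0.3426 * 255.6801 = 28.241 N

28.241 N


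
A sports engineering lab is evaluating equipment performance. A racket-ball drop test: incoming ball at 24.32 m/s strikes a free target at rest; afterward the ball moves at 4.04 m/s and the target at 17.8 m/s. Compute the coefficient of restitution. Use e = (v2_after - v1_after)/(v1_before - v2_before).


e = (v2_after - v1_after) / (v1_before - v2_before)
Numerator = 17.8 - 4.04 = 13.76
Denominator = 24.32 - 0 = 24.32
e = 13.76 / 24.32 = 0.5658

0.5658


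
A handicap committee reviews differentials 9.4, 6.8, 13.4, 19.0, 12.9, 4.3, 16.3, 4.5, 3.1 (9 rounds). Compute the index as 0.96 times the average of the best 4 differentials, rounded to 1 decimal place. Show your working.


All differentials: 9.4, 6.8, 13.4, 19.0, 12.9, 4.3, 16.3, 4.5, 3.1
Sorted: 3.1, 4.3, 4.5, 6.8, 9.4, 12.9, 13.4, 16.3, 19.0
Best 4: 3.1, 4.3, 4.5, 6.8
Average of best = 18.7 / 4 = 4.675
Raw index = 4.675 * 0.96 = 4.488
Handicap index = round(4.488, 1) = 4.5

4.5


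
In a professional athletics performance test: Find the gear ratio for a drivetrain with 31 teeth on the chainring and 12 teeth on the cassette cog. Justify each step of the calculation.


GR = front_teeth / rear_teeth
GR = 31 / 12
GR = 2.5833

2.5833


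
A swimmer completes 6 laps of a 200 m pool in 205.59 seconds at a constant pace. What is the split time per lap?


Split time = total_time / n_laps = 205.59 / 6
Split time = 34.265 s per lap

34.265 s


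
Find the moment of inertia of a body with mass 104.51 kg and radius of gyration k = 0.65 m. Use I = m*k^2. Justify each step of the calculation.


I = m * k^2
I = 104.51 * 0.65^2
I = 104.51 * 0.4225 = 44.1555 kg*m^2

44.1555 kg*m^2


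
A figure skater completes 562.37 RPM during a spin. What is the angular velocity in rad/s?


omega = RPM * 2 * pi / 60
omega = 562.37 * 2 * 3.14159 / 60
omega = 3533.4749 / 60 = 58.8912 rad/s

58.8912 rad/s


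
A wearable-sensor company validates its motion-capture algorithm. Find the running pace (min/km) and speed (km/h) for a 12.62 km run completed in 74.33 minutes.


Pace = time / distance = 74.33 min / 12.62 km = 5.8899 min/km
Speed = distance / time_in_hours = 12.62 / 1.2388 hr
Speed = 10.187 km/h

5.8899 min/km, 10.187 km/h


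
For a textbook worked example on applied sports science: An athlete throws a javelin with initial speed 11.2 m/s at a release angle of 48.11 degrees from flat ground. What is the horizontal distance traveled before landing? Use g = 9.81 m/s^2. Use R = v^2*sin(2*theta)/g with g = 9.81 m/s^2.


R = v^2 * sin(2*theta) / g
Convert angle to radians: theta = 48.11 deg = 0.8397 rad
sin(2*theta) = sin(1.6794) = 0.9941
R = 11.2^2 * 0.9941 / 9.81
R = 125.44 * 0.9941 / 9.81 = 12.7117 m

12.7117 m


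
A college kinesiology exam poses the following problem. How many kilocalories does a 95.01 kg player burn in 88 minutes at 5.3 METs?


kcal = MET * mass * time_hr
Convert time: 88 min = 1.4667 hr
kcal = 5.3 * 95.01 * 1.4667
kcal = 738.5444 kcal

738.5444 kcal


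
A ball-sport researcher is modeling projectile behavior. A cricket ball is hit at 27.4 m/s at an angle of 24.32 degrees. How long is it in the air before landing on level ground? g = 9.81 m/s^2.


T = 2*v*sin(theta)/g
sin(theta) = sin(24.32 deg) = 0.4118
T = 2*27.4*0.4118 / 9.81
T = 22.5684 / 9.81 = 2.3006 s

2.3006 s


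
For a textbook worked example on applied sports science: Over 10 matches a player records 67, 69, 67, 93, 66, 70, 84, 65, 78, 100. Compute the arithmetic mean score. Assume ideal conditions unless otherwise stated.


Average = sum / n
Sum = 759
Average = 759 / 10 = 75.9

75.9


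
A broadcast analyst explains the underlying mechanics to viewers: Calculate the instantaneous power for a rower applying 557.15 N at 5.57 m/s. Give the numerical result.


P = F * v
P = 557.15 * 5.57
P = 3103.3255 W

3103.3255 W


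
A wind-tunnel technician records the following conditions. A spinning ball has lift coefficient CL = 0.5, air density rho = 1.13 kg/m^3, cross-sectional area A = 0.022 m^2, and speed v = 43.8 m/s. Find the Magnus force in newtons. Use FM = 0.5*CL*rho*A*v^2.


FM = 0.5 * CL * rho * A * v^2
FM = 0.5 * 0.5 * 1.13 * 0.022 * 43.8^2
v^2 = 1918.44
FM = 0.5 * 0.5 * 1.13 * 0.022 * 1918.44 = 11.9231 N

11.9231 N


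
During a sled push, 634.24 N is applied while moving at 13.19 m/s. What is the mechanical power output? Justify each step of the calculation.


P = F * v
P = 634.24 * 13.19
P = 8365.6256 W

8365.6256 W


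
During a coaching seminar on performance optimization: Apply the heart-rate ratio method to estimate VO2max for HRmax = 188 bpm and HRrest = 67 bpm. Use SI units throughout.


VO2max = 15.3 * HRmax / HRrest
VO2max = 15.3 * 188 / 67
VO2max = 2876.4 / 67 = 42.9313 mL/kg/min

42.9313 mL/kg/min


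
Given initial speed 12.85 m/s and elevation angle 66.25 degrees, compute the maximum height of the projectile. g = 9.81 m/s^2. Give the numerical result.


H = (v*sin(theta))^2 / (2*g)
vy = v*sin(theta) = 12.85 * sin(66.25 deg) = 11.7618 m/s
H = vy^2 / (2*g) = 138.3388 / (2*9.81)
H = 138.3388 / 19.62 = 7.0509 m

7.0509 m


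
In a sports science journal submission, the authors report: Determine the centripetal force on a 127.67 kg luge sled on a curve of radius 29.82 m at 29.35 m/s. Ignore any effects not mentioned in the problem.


Fc = m * v^2 / r
v^2 = 29.35^2 = 861.4225
Fc = 127.67 * 861.4225 / 29.82
Fc = 109977.8106 / 29.82 = 3688.0554 N

3688.0554 N


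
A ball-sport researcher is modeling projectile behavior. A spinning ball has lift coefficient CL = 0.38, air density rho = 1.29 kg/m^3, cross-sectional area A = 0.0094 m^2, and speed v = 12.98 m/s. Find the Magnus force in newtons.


FM = 0.5 * CL * rho * A * v^2
FM = 0.5 * 0.38 * 1.29 * 0.0094 * 12.98^2
v^2 = 168.4804
FM = 0.5 * 0.38 * 1.29 * 0.0094 * 168.4804 = 0.3882 N

0.3882 N


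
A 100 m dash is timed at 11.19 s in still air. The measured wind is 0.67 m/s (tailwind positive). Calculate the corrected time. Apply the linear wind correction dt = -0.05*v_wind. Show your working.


dt = -0.05 * v_wind = -0.05 * 0.67 = -0.0335 s
t_corrected = t_still + dt = 11.19 + (-0.0335)
t_corrected = 11.1565 s

11.1565 s


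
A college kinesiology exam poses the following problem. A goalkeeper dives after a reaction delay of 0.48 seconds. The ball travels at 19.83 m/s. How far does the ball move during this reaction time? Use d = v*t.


d = v * t
d = 19.83 * 0.48
d = 9.5184 m

9.5184 m


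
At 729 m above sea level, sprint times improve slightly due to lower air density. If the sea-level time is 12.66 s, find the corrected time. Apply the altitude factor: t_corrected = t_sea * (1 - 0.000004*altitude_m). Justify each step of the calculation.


Correction factor = 1 - 0.000004 * 729 = 0.997084
t_corrected = t_sea * factor = 12.66 * 0.997084
t_corrected = 12.6231 s

12.6231 s


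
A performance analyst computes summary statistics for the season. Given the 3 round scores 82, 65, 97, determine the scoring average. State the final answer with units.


Average = sum / n
Sum = 244
Average = 244 / 3 = 81.3333

81.3333


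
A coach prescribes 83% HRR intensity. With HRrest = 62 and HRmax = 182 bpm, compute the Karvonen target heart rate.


Target = HRrest + pct*(HRmax - HRrest)
Heart rate reserve = HRmax - HRrest = 182 - 62 = 120 bpm
Fraction = 83% = 0.83
Target = 62 + 0.83 * 120
Target = 62 + 99.6 = 161.6 bpm

161.6 bpm


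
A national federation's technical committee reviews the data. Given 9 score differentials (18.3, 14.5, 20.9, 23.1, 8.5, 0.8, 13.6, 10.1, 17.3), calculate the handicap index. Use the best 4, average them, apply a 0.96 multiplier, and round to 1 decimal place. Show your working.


All differentials: 18.3, 14.5, 20.9, 23.1, 8.5, 0.8, 13.6, 10.1, 17.3
Sorted: 0.8, 8.5, 10.1, 13.6, 14.5, 17.3, 18.3, 20.9, 23.1
Best 4: 0.8, 8.5, 10.1, 13.6
Average of best = 33 / 4 = 8.25
Raw index = 8.25 * 0.96 = 7.92
Handicap index = round(7.92, 1) = 7.9

7.9


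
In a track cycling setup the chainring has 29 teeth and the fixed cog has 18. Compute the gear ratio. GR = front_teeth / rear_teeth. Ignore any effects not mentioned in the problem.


GR = front_teeth / rear_teeth
GR = 29 / 18
GR = 1.6111

1.6111


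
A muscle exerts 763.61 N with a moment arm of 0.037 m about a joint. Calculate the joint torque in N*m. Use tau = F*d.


tau = F * d
tau = 763.61 * 0.037
tau = 28.2536 N*m

28.2536 N*m


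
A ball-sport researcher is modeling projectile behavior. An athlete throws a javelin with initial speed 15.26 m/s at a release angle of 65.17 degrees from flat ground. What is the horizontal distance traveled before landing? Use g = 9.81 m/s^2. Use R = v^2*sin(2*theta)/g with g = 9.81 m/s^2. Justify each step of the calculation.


R = v^2 * sin(2*theta) / g
Convert angle to radians: theta = 65.17 deg = 1.1374 rad
sin(2*theta) = sin(2.2749) = 0.7622
R = 15.26^2 * 0.7622 / 9.81
R = 232.8676 * 0.7622 / 9.81 = 18.0933 m

18.0933 m


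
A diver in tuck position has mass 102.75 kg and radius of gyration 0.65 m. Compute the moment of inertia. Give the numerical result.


I = m * k^2
I = 102.75 * 0.65^2
I = 102.75 * 0.4225 = 43.4119 kg*m^2

43.4119 kg*m^2


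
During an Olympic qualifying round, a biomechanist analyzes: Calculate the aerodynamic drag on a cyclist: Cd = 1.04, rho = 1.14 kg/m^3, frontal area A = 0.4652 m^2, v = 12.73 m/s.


Fd = 0.5 * Cd * rho * A * v^2
Fd = 0.5 * 1.04 * 1.14 * 0.4652 * 12.73^2
v^2 = 162.0529
Fd = 0.5 * 1.04 * 1.14 * 0.4652 * 162.0529 = 44.6894 N

44.6894 N


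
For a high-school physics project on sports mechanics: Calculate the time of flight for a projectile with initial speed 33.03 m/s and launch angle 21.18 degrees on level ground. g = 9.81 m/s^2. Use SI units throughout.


T = 2*v*sin(theta)/g
sin(theta) = sin(21.18 deg) = 0.3613
T = 2*33.03*0.3613 / 9.81
T = 23.8674 / 9.81 = 2.433 s

2.433 s


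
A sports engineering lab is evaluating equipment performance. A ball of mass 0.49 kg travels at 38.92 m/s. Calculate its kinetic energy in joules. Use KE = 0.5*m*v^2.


KE = 0.5 * m * v^2
KE = 0.5 * 0.49 * 38.92^2
KE = 0.5 * 0.49 * 1514.7664 = 371.1178 J

371.1178 J


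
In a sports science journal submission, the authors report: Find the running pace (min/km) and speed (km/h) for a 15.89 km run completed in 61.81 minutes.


Pace = time / distance = 61.81 min / 15.89 km = 3.8899 min/km
Speed = distance / time_in_hours = 15.89 / 1.0302 hr
Speed = 15.4247 km/h

3.8899 min/km, 15.4247 km/h


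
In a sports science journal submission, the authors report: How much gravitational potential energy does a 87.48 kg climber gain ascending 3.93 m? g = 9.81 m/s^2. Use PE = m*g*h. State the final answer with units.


PE = m * g * h
PE = 87.48 * 9.81 * 3.93
PE = 858.1788 * 3.93 = 3372.6427 J

3372.6427 J


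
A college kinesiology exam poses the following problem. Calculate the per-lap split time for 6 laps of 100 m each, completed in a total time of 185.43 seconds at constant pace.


Split time = total_time / n_laps = 185.43 / 6
Split time = 30.905 s per lap

30.905 s


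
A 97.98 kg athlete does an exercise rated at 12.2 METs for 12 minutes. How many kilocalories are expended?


kcal = MET * mass * time_hr
Convert time: 12 min = 0.2 hr
kcal = 12.2 * 97.98 * 0.2
kcal = 239.0712 kcal

239.0712 kcal


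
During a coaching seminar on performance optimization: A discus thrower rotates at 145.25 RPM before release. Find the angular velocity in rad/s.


omega = RPM * 2 * pi / 60
omega = 145.25 * 2 * 3.14159 / 60
omega = 912.6327 / 60 = 15.2105 rad/s

15.2105 rad/s


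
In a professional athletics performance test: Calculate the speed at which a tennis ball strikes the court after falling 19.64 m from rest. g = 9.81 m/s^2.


v = sqrt(2 * g * h)
v = sqrt(2 * 9.81 * 19.64)
v = sqrt(385.3368) = 19.63 m/s

19.63 m/s


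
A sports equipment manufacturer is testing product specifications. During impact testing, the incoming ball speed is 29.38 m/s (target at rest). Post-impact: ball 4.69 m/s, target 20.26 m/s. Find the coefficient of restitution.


e = (v2_after - v1_after) / (v1_before - v2_before)
Numerator = 20.26 - 4.69 = 15.57
Denominator = 29.38 - 0 = 29.38
e = 15.57 / 29.38 = 0.53

0.53


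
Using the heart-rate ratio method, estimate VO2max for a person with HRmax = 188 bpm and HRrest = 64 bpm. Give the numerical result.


VO2max = 15.3 * HRmax / HRrest
VO2max = 15.3 * 188 / 64
VO2max = 2876.4 / 64 = 44.9438 mL/kg/min

44.9438 mL/kg/min


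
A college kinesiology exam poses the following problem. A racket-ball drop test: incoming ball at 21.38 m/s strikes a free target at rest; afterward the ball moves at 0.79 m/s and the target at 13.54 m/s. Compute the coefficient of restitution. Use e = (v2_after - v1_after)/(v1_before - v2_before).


e = (v2_after - v1_after) / (v1_before - v2_before)
Numerator = 13.54 - 0.79 = 12.75
Denominator = 21.38 - 0 = 21.38
e = 12.75 / 21.38 = 0.5964

0.5964


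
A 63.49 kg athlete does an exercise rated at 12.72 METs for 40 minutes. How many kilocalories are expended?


kcal = MET * mass * time_hr
Convert time: 40 min = 0.6667 hr
kcal = 12.72 * 63.49 * 0.6667
kcal = 538.3952 kcal

538.3952 kcal


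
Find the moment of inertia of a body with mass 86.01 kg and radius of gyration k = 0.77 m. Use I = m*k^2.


I = m * k^2
I = 86.01 * 0.77^2
I = 86.01 * 0.5929 = 50.9953 kg*m^2

50.9953 kg*m^2


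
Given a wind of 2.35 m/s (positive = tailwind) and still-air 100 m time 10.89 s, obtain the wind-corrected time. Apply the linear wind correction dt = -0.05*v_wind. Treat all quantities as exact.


dt = -0.05 * v_wind = -0.05 * 2.35 = -0.1175 s
t_corrected = t_still + dt = 10.89 + (-0.1175)
t_corrected = 10.7725 s

10.7725 s


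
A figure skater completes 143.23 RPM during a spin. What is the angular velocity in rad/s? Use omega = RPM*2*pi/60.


omega = RPM * 2 * pi / 60
omega = 143.23 * 2 * 3.14159 / 60
omega = 899.9406 / 60 = 14.999 rad/s

14.999 rad/s


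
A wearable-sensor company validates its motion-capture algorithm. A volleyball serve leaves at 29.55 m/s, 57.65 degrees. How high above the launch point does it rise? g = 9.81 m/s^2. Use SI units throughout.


H = (v*sin(theta))^2 / (2*g)
vy = v*sin(theta) = 29.55 * sin(57.65 deg) = 24.9637 m/s
H = vy^2 / (2*g) = 623.1862 / (2*9.81)
H = 623.1862 / 19.62 = 31.7628 m

31.7628 m


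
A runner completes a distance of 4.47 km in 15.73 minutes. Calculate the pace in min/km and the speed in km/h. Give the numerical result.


Pace = time / distance = 15.73 min / 4.47 km = 3.519 min/km
Speed = distance / time_in_hours = 4.47 / 0.2622 hr
Speed = 17.0502 km/h

3.519 min/km, 17.0502 km/h


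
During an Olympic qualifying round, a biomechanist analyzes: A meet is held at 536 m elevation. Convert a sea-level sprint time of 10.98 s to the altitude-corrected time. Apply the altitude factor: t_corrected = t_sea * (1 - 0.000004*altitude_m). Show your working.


Correction factor = 1 - 0.000004 * 536 = 0.997856
t_corrected = t_sea * factor = 10.98 * 0.997856
t_corrected = 10.9565 s

10.9565 s


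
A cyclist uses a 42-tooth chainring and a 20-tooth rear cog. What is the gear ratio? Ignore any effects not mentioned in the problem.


GR = front_teeth / rear_teeth
GR = 42 / 20
GR = 2.1

2.1


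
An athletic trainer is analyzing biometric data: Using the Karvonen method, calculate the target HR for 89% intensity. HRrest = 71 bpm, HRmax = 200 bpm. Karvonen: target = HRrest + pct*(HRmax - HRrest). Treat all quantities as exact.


Target = HRrest + pct*(HRmax - HRrest)
Heart rate reserve = HRmax - HRrest = 200 - 71 = 129 bpm
Fraction = 89% = 0.89
Target = 71 + 0.89 * 129
Target = 71 + 114.81 = 185.81 bpm

185.81 bpm


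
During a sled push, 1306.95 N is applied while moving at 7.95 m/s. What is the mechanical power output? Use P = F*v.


P = F * v
P = 1306.95 * 7.95
P = 10390.2525 W

10390.2525 W


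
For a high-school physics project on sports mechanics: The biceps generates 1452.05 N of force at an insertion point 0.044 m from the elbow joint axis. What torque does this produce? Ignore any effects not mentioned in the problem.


tau = F * d
tau = 1452.05 * 0.044
tau = 63.8902 N*m

63.8902 N*m


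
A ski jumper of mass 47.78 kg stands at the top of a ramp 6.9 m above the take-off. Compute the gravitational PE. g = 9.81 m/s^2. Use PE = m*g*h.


PE = m * g * h
PE = 47.78 * 9.81 * 6.9
PE = 468.7218 * 6.9 = 3234.1804 J

3234.1804 J


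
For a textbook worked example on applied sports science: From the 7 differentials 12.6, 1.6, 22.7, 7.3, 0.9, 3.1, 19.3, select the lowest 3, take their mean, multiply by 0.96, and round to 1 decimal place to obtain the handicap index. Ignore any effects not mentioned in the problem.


All differentials: 12.6, 1.6, 22.7, 7.3, 0.9, 3.1, 19.3
Sorted: 0.9, 1.6, 3.1, 7.3, 12.6, 19.3, 22.7
Best 3: 0.9, 1.6, 3.1
Average of best = 5.6 / 3 = 1.8667
Raw index = 1.8667 * 0.96 = 1.792
Handicap index = round(1.792, 1) = 1.8

1.8


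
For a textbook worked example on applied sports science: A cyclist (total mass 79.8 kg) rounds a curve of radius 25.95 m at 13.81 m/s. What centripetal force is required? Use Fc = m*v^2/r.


Fc = m * v^2 / r
v^2 = 13.81^2 = 190.7161
Fc = 79.8 * 190.7161 / 25.95
Fc = 15219.1448 / 25.95 = 586.4796 N

586.4796 N


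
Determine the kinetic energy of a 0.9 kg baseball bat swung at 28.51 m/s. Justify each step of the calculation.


KE = 0.5 * m * v^2
KE = 0.5 * 0.9 * 28.51^2
KE = 0.5 * 0.9 * 812.8201 = 365.769 J

365.769 J


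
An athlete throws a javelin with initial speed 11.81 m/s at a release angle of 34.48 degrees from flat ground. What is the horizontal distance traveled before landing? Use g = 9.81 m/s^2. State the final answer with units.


R = v^2 * sin(2*theta) / g
Convert angle to radians: theta = 34.48 deg = 0.6018 rad
sin(2*theta) = sin(1.2036) = 0.9333
R = 11.81^2 * 0.9333 / 9.81
R = 139.4761 * 0.9333 / 9.81 = 13.2699 m

13.2699 m


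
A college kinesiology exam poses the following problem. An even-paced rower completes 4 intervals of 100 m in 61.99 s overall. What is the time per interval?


Split time = total_time / n_laps = 61.99 / 4
Split time = 15.4975 s per lap

15.4975 s


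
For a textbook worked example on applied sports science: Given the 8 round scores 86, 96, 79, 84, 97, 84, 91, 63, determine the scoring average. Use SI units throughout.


Average = sum / n
Sum = 680
Average = 680 / 8 = 85

85


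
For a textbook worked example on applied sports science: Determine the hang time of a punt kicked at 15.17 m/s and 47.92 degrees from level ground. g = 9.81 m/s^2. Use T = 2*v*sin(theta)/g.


T = 2*v*sin(theta)/g
sin(theta) = sin(47.92 deg) = 0.7422
T = 2*15.17*0.7422 / 9.81
T = 22.5186 / 9.81 = 2.2955 s

2.2955 s


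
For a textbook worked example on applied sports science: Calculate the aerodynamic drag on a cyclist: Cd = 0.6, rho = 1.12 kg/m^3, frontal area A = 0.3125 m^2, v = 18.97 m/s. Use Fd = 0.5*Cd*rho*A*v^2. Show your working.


Fd = 0.5 * Cd * rho * A * v^2
Fd = 0.5 * 0.6 * 1.12 * 0.3125 * 18.97^2
v^2 = 359.8609
Fd = 0.5 * 0.6 * 1.12 * 0.3125 * 359.8609 = 37.7854 N

37.7854 N


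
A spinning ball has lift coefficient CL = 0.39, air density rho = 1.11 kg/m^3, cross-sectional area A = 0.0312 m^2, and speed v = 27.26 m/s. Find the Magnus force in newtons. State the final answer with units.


FM = 0.5 * CL * rho * A * v^2
FM = 0.5 * 0.39 * 1.11 * 0.0312 * 27.26^2
v^2 = 743.1076
FM = 0.5 * 0.39 * 1.11 * 0.0312 * 743.1076 = 5.0184 N

5.0184 N


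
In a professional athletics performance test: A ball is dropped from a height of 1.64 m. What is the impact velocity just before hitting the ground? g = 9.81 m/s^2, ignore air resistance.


v = sqrt(2 * g * h)
v = sqrt(2 * 9.81 * 1.64)
v = sqrt(32.1768) = 5.6725 m/s

5.6725 m/s


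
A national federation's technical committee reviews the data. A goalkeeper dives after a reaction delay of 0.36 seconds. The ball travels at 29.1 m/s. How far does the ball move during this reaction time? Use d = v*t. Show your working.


d = v * t
d = 29.1 * 0.36
d = 10.476 m

10.476 m


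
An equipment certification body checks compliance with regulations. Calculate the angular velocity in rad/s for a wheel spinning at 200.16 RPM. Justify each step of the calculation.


omega = RPM * 2 * pi / 60
omega = 200.16 * 2 * 3.14159 / 60
omega = 1257.6424 / 60 = 20.9607 rad/s

20.9607 rad/s


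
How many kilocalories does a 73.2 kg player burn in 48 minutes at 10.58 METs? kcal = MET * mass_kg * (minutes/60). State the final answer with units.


kcal = MET * mass * time_hr
Convert time: 48 min = 0.8 hr
kcal = 10.58 * 73.2 * 0.8
kcal = 619.5648 kcal

619.5648 kcal


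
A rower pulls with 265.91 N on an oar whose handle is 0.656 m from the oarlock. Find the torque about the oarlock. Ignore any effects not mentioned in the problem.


tau = F * d
tau = 265.91 * 0.656
tau = 174.437 N*m

174.437 N*m


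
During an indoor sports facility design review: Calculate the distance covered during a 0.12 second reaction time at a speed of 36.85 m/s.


d = v * t
d = 36.85 * 0.12
d = 4.422 m

4.422 m


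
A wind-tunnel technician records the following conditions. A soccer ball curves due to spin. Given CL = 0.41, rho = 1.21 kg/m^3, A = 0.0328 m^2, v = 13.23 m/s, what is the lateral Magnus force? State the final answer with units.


FM = 0.5 * CL * rho * A * v^2
FM = 0.5 * 0.41 * 1.21 * 0.0328 * 13.23^2
v^2 = 175.0329
FM = 0.5 * 0.41 * 1.21 * 0.0328 * 175.0329 = 1.4241 N

1.4241 N


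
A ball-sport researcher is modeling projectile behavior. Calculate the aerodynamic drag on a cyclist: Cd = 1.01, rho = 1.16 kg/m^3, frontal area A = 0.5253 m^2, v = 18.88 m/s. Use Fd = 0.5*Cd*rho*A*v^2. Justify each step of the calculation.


Fd = 0.5 * Cd * rho * A * v^2
Fd = 0.5 * 1.01 * 1.16 * 0.5253 * 18.88^2
v^2 = 356.4544
Fd = 0.5 * 1.01 * 1.16 * 0.5253 * 356.4544 = 109.6884 N

109.6884 N


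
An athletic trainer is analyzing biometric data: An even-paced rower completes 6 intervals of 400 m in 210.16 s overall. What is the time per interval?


Split time = total_time / n_laps = 210.16 / 6
Split time = 35.0267 s per lap

35.0267 s


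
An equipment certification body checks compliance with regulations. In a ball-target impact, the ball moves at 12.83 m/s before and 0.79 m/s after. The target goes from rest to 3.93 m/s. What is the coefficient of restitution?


e = (v2_after - v1_after) / (v1_before - v2_before)
Numerator = 3.93 - 0.79 = 3.14
Denominator = 12.83 - 0 = 12.83
e = 3.14 / 12.83 = 0.2447

0.2447


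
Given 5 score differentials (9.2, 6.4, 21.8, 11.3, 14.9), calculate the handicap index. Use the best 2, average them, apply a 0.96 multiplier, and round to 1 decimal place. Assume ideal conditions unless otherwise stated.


All differentials: 9.2, 6.4, 21.8, 11.3, 14.9
Sorted: 6.4, 9.2, 11.3, 14.9, 21.8
Best 2: 6.4, 9.2
Average of best = 15.6 / 2 = 7.8
Raw index = 7.8 * 0.96 = 7.488
Handicap index = round(7.488, 1) = 7.5

7.5


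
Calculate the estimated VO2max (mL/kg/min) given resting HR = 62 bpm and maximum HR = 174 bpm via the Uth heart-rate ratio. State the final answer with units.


VO2max = 15.3 * HRmax / HRrest
VO2max = 15.3 * 174 / 62
VO2max = 2662.2 / 62 = 42.9387 mL/kg/min

42.9387 mL/kg/min


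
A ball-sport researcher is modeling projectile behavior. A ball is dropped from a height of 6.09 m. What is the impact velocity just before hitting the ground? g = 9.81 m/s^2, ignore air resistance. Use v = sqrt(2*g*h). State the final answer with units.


v = sqrt(2 * g * h)
v = sqrt(2 * 9.81 * 6.09)
v = sqrt(119.4858) = 10.931 m/s

10.931 m/s


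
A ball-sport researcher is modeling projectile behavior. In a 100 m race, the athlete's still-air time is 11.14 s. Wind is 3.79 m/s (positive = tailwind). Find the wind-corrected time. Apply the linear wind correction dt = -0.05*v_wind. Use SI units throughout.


dt = -0.05 * v_wind = -0.05 * 3.79 = -0.1895 s
t_corrected = t_still + dt = 11.14 + (-0.1895)
t_corrected = 10.9505 s

10.9505 s


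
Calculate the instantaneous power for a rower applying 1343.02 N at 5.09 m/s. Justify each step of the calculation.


P = F * v
P = 1343.02 * 5.09
P = 6835.9718 W

6835.9718 W


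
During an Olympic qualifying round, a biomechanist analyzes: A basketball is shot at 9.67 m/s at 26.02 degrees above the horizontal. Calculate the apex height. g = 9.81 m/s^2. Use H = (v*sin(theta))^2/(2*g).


H = (v*sin(theta))^2 / (2*g)
vy = v*sin(theta) = 9.67 * sin(26.02 deg) = 4.2421 m/s
H = vy^2 / (2*g) = 17.9953 / (2*9.81)
H = 17.9953 / 19.62 = 0.9172 m

0.9172 m


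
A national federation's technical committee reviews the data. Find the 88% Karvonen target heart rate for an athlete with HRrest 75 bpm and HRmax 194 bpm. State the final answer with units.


Target = HRrest + pct*(HRmax - HRrest)
Heart rate reserve = HRmax - HRrest = 194 - 75 = 119 bpm
Fraction = 88% = 0.88
Target = 75 + 0.88 * 119
Target = 75 + 104.72 = 179.72 bpm

179.72 bpm


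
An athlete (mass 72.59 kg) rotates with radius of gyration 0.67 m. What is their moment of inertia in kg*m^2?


I = m * k^2
I = 72.59 * 0.67^2
I = 72.59 * 0.4489 = 32.5857 kg*m^2

32.5857 kg*m^2


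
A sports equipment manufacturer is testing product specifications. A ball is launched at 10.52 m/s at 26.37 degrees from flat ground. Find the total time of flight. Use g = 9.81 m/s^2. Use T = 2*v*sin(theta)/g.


T = 2*v*sin(theta)/g
sin(theta) = sin(26.37 deg) = 0.4442
T = 2*10.52*0.4442 / 9.81
T = 9.3453 / 9.81 = 0.9526 s

0.9526 s
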